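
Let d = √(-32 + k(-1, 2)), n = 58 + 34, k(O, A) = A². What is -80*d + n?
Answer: 92 - 160*I*√7 ≈ 92.0 - 423.32*I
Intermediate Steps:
n = 92
d = 2*I*√7 (d = √(-32 + 2²) = √(-32 + 4) = √(-28) = 2*I*√7 ≈ 5.2915*I)
-80*d + n = -160*I*√7 + 92 = 92 - 160*I*√7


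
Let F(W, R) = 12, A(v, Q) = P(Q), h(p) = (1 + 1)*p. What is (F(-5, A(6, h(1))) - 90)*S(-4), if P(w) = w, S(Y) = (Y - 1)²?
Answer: -1950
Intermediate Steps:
S(Y) = (-1 + Y)²
h(p) = 2*p
A(v, Q) = Q
(F(-5, A(6, h(1))) - 90)*S(-4) = (12 - 90)*(-1 - 4)² = -78*(-5)² = -78*25 = -1950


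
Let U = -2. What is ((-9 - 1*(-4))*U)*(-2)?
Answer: -20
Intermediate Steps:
((-9 - 1*(-4))*U)*(-2) = ((-9 - 1*(-4))*(-2))*(-2) = ((-9 + 4)*(-2))*(-2) = -5*(-2)*(-2) = 10*(-2) = -20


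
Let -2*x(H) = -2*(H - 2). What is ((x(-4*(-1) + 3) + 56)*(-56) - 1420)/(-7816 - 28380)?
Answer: 1209/9049 ≈ 0.13361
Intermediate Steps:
x(H) = -2 + H (x(H) = -(-1)*(H - 2) = -(-1)*(-2 + H) = -(4 - 2*H)/2 = -2 + H)
((x(-4*(-1) + 3) + 56)*(-56) - 1420)/(-7816 - 28380) = (((-2 + (-4*(-1) + 3)) + 56)*(-56) - 1420)/(-7816 - 28380) = (((-2 + (4 + 3)) + 56)*(-56) - 1420)/(-36196) = (((-2 + 7) + 56)*(-56) - 1420)*(-1/36196) = ((5 + 56)*(-56) - 1420)*(-1/36196) = (61*(-56) - 1420)*(-1/36196) = (-3416 - 1420)*(-1/36196) = -4836*(-1/36196) = 1209/9049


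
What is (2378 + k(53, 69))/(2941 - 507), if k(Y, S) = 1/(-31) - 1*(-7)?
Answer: 36967/37727 ≈ 0.97986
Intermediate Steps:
k(Y, S) = 216/31 (k(Y, S) = -1/31 + 7 = 216/31)
(2378 + k(53, 69))/(2941 - 507) = (2378 + 216/31)/(2941 - 507) = (73934/31)/2434 = (73934/31)*(1/2434) = 36967/37727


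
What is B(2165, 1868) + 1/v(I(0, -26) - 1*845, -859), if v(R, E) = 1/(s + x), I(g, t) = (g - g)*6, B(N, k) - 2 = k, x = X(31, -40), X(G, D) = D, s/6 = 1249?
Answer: 9324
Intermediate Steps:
s = 7494 (s = 6*1249 = 7494)
x = -40
B(N, k) = 2 + k
I(g, t) = 0 (I(g, t) = 0*6 = 0)
v(R, E) = 1/7454 (v(R, E) = 1/(7494 - 40) = 1/7454)
B(2165, 1868) + 1/v(I(0, -26) - 1*845, -859) = (2 + 1868) + 1/(1/7454) = 1870 + 7454 = 9324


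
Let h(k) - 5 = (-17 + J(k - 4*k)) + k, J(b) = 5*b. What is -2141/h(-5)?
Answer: -2141/58 ≈ -36.914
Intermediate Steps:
h(k) = -12 - 14*k (h(k) = 5 + ((-17 + 5*(k - 4*k)) + k) = 5 + ((-17 + 5*(-3*k)) + k) = 5 + ((-17 - 15*k) + k) = 5 + (-17 - 14*k) = -12 - 14*k)
-2141/h(-5) = -2141/(-12 - 14*(-5)) = -2141/(-12 + 70) = -2141/58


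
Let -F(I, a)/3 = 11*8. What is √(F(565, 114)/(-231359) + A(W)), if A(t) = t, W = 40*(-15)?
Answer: 12*I*√223028687846/231359 ≈ 24.495*I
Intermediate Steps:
F(I, a) = -264 (F(I, a) = -33*8 = -3*88 = -264)
W = -600
√(F(565, 114)/(-231359) + A(W)) = √(-264/(-231359) - 600) = √(-264*(-1/231359) - 600) = √(264/231359 - 600) = √(-138815136/231359) = 12*I*√223028687846/231359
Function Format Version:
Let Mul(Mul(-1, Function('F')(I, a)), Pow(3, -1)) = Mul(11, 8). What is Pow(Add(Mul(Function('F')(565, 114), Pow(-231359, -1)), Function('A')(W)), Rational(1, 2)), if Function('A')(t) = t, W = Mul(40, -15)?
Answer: Mul(Rational(12, 231359), I, Pow(223028687846, Rational(1, 2))) ≈ Mul(24.495, I)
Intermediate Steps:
Function('F')(I, a) = -264 (Function('F')(I, a) = Mul(-3, Mul(11, 8)) = Mul(-3, 88) = -264)
W = -600
Pow(Add(Mul(Function('F')(565, 114), Pow(-231359, -1)), Function('A')(W)), Rational(1, 2)) = Pow(Add(Mul(-264, Pow(-231359, -1)), -600), Rational(1, 2)) = Pow(Add(Mul(-264, Rational(-1, 231359)), -600), Rational(1, 2)) = Pow(Add(Rational(264, 231359), -600), Rational(1, 2)) = Pow(Rational(-138815136, 231359), Rational(1, 2)) = Mul(Rational(12, 231359), I, Pow(223028687846, Rational(1, 2)))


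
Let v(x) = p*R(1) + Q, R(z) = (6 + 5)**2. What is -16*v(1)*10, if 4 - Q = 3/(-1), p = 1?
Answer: -20480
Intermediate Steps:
Q = 7 (Q = 4 - 3/(-1) = 4 - 3*(-1) = 4 - 1*(-3) = 4 + 3 = 7)
R(z) = 121 (R(z) = 11**2 = 121)
v(x) = 128 (v(x) = 1*121 + 7 = 121 + 7 = 128)
-16*v(1)*10 = -16*128*10 = -2048*10 = -20480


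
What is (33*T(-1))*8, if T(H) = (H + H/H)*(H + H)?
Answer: 0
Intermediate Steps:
T(H) = 2*H*(1 + H) (T(H) = (H + 1)*(2*H) = (1 + H)*(2*H) = 2*H*(1 + H))
(33*T(-1))*8 = (33*(2*(-1)*(1 - 1)))*8 = (33*(2*(-1)*0))*8 = (33*0)*8 = 0*8 = 0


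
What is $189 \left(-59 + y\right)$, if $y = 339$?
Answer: $52920$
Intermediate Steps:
$189 \left(-59 + y\right) = 189 \left(-59 + 339\right) = 189 \cdot 280 = 52920$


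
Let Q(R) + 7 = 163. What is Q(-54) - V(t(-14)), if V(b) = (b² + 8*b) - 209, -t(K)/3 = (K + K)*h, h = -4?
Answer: -109843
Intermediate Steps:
t(K) = 24*K (t(K) = -3*(K + K)*(-4) = -3*2*K*(-4) = -(-24)*K = 24*K)
V(b) = -209 + b² + 8*b
Q(R) = 156 (Q(R) = -7 + 163 = 156)
Q(-54) - V(t(-14)) = 156 - (-209 + (24*(-14))² + 8*(24*(-14))) = 156 - (-209 + (-336)² + 8*(-336)) = 156 - (-209 + 112896 - 2688) = 156 - 1*109999 = 156 - 109999 = -109843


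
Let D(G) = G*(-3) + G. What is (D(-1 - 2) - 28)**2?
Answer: 484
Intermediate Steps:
D(G) = -2*G (D(G) = -3*G + G = -2*G)
(D(-1 - 2) - 28)**2 = (-2*(-1 - 2) - 28)**2 = (-2*(-3) - 28)**2 = (6 - 28)**2 = (-22)**2 = 484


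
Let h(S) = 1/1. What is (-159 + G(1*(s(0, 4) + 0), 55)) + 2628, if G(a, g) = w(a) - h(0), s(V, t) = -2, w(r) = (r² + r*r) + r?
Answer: 2474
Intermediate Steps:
h(S) = 1
w(r) = r + 2*r² (w(r) = (r² + r²) + r = 2*r² + r = r + 2*r²)
G(a, g) = -1 + a*(1 + 2*a) (G(a, g) = a*(1 + 2*a) - 1*1 = a*(1 + 2*a) - 1 = -1 + a*(1 + 2*a))
(-159 + G(1*(s(0, 4) + 0), 55)) + 2628 = (-159 + (-1 + (1*(-2 + 0))*(1 + 2*(1*(-2 + 0))))) + 2628 = (-159 + (-1 + (1*(-2))*(1 + 2*(1*(-2))))) + 2628 = (-159 + (-1 - 2*(1 + 2*(-2)))) + 2628 = (-159 + (-1 - 2*(1 - 4))) + 2628 = (-159 + (-1 - 2*(-3))) + 2628 = (-159 + (-1 + 6)) + 2628 = (-159 + 5) + 2628 = -154 + 2628 = 2474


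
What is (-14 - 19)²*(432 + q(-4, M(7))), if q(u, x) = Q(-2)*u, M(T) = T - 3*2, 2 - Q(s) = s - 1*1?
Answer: 448668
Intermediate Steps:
Q(s) = 3 - s (Q(s) = 2 - (s - 1*1) = 2 - (s - 1) = 2 - (-1 + s) = 2 + (1 - s) = 3 - s)
M(T) = -6 + T (M(T) = T - 6 = -6 + T)
q(u, x) = 5*u (q(u, x) = (3 - 1*(-2))*u = (3 + 2)*u = 5*u)
(-14 - 19)²*(432 + q(-4, M(7))) = (-14 - 19)²*(432 + 5*(-4)) = (-33)²*(432 - 20) = 1089*412 = 448668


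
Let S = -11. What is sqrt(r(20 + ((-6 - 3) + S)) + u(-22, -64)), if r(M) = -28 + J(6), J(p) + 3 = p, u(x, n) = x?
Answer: I*sqrt(47) ≈ 6.8557*I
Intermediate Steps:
J(p) = -3 + p
r(M) = -25 (r(M) = -28 + (-3 + 6) = -28 + 3 = -25)
sqrt(r(20 + ((-6 - 3) + S)) + u(-22, -64)) = sqrt(-25 - 22) = sqrt(-47) = I*sqrt(47)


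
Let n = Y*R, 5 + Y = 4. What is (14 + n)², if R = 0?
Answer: 196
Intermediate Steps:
Y = -1 (Y = -5 + 4 = -1)
n = 0 (n = -1*0 = 0)
(14 + n)² = (14 + 0)² = 14² = 196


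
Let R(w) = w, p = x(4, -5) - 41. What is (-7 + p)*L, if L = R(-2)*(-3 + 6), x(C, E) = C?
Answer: 264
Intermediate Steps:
p = -37 (p = 4 - 41 = -37)
L = -6 (L = -2*(-3 + 6) = -2*3 = -6)
(-7 + p)*L = (-7 - 37)*(-6) = -44*(-6) = 264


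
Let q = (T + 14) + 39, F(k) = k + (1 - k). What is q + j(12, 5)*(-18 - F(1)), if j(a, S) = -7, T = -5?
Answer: 181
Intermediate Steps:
F(k) = 1
q = 48 (q = (-5 + 14) + 39 = 9 + 39 = 48)
q + j(12, 5)*(-18 - F(1)) = 48 - 7*(-18 - 1*1) = 48 - 7*(-18 - 1) = 48 - 7*(-19) = 48 + 133 = 181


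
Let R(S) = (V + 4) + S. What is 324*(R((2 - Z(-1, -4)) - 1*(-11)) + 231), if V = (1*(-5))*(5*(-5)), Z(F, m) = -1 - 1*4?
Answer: 122472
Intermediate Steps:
Z(F, m) = -5 (Z(F, m) = -1 - 4 = -5)
V = 125 (V = -5*(-25) = 125)
R(S) = 129 + S (R(S) = (125 + 4) + S = 129 + S)
324*(R((2 - Z(-1, -4)) - 1*(-11)) + 231) = 324*((129 + ((2 - 1*(-5)) - 1*(-11))) + 231) = 324*((129 + ((2 + 5) + 11)) + 231) = 324*((129 + (7 + 11)) + 231) = 324*((129 + 18) + 231) = 324*(147 + 231) = 324*378 = 122472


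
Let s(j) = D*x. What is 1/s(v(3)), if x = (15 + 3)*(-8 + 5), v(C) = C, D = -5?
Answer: 1/270 ≈ 0.0037037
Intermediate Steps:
x = -54 (x = 18*(-3) = -54)
s(j) = 270 (s(j) = -5*(-54) = 270)
1/s(v(3)) = 1/270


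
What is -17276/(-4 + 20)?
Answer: -4319/4 ≈ -1079.8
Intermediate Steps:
-17276/(-4 + 20) = -17276/16 = -17276*1/16 = -4319/4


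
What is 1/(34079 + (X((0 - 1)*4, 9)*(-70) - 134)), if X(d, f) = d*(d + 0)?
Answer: 1/32825 ≈ 3.0465e-5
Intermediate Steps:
X(d, f) = d**2 (X(d, f) = d*d = d**2)
1/(34079 + (X((0 - 1)*4, 9)*(-70) - 134)) = 1/(34079 + (((0 - 1)*4)**2*(-70) - 134)) = 1/(34079 + ((-1*4)**2*(-70) - 134)) = 1/(34079 + ((-4)**2*(-70) - 134)) = 1/(34079 + (16*(-70) - 134)) = 1/(34079 + (-1120 - 134)) = 1/(34079 - 1254) = 1/32825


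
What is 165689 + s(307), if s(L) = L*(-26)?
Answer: 157707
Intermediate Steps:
s(L) = -26*L
165689 + s(307) = 165689 - 26*307 = 165689 - 7982 = 157707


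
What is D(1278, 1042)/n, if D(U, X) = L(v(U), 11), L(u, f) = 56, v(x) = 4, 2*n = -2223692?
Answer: -28/555923 ≈ -5.0367e-5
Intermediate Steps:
n = -1111846 (n = (1/2)*(-2223692) = -1111846)
D(U, X) = 56
D(1278, 1042)/n = 56/(-1111846) = 56*(-1/1111846) = -28/555923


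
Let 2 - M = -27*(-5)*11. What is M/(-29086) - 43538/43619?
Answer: -1201659291/1268702234 ≈ -0.94716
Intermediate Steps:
M = -1483 (M = 2 - (-27*(-5))*11 = 2 - 135*11 = 2 - 1*1485 = 2 - 1485 = -1483)
M/(-29086) - 43538/43619 = -1483/(-29086) - 43538/43619 = -1483*(-1/29086) - 43538*1/43619 = 1483/29086 - 43538/43619 = -1201659291/1268702234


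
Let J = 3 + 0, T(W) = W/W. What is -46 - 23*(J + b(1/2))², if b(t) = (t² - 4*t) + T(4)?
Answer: -2599/16 ≈ -162.44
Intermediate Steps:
T(W) = 1
b(t) = 1 + t² - 4*t (b(t) = (t² - 4*t) + 1 = 1 + t² - 4*t)
J = 3
-46 - 23*(J + b(1/2))² = -46 - 23*(3 + (1 + (1/2)² - 4/2))² = -46 - 23*(3 + (1 + (1*(½))² - 4/2))² = -46 - 23*(3 + (1 + (½)² - 4*½))² = -46 - 23*(3 + (1 + ¼ - 2))² = -46 - 23*(3 - ¾)² = -46 - 23*(9/4)² = -46 - 23*81/16 = -46 - 1863/16 = -2599/16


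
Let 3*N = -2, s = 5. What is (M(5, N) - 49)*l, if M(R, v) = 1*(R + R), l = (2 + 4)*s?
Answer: -1170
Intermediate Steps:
N = -⅔ (N = (⅓)*(-2) = -⅔ ≈ -0.66667)
l = 30 (l = (2 + 4)*5 = 6*5 = 30)
M(R, v) = 2*R (M(R, v) = 1*(2*R) = 2*R)
(M(5, N) - 49)*l = (2*5 - 49)*30 = (10 - 49)*30 = -39*30 = -1170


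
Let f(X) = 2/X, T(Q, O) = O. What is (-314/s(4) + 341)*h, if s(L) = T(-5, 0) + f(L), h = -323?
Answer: 92701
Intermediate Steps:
s(L) = 2/L (s(L) = 0 + 2/L = 2/L)
(-314/s(4) + 341)*h = (-314/(2/4) + 341)*(-323) = (-314/(2*(1/4)) + 341)*(-323) = (-314/1/2 + 341)*(-323) = (-314*2 + 341)*(-323) = (-628 + 341)*(-323) = -287*(-323) = 92701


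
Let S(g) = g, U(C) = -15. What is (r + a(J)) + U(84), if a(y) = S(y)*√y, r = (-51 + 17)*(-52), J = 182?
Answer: 1753 + 182*√182 ≈ 4208.3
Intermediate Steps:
r = 1768 (r = -34*(-52) = 1768)
a(y) = y^(3/2) (a(y) = y*√y = y^(3/2))
(r + a(J)) + U(84) = (1768 + 182^(3/2)) - 15 = (1768 + 182*√182) - 15 = 1753 + 182*√182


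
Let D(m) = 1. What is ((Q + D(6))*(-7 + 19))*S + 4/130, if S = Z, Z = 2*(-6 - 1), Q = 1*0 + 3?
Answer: -43678/65 ≈ -671.97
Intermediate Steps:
Q = 3 (Q = 0 + 3 = 3)
Z = -14 (Z = 2*(-7) = -14)
S = -14
((Q + D(6))*(-7 + 19))*S + 4/130 = ((3 + 1)*(-7 + 19))*(-14) + 4/130 = (4*12)*(-14) + 4*(1/130) = 48*(-14) + 2/65 = -672 + 2/65 = -43678/65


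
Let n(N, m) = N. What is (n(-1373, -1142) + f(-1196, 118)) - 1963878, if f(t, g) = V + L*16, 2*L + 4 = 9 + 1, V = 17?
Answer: -1965186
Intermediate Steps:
L = 3 (L = -2 + (9 + 1)/2 = -2 + (½)*10 = -2 + 5 = 3)
f(t, g) = 65 (f(t, g) = 17 + 3*16 = 17 + 48 = 65)
(n(-1373, -1142) + f(-1196, 118)) - 1963878 = (-1373 + 65) - 1963878 = -1308 - 1963878 = -1965186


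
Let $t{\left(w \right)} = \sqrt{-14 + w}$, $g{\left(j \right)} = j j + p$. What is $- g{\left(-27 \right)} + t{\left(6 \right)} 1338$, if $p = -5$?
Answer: $-724 + 2676 i \sqrt{2} \approx -724.0 + 3784.4 i$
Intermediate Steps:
$g{\left(j \right)} = -5 + j^{2}$ ($g{\left(j \right)} = j j - 5 = j^{2} - 5 = -5 + j^{2}$)
$- g{\left(-27 \right)} + t{\left(6 \right)} 1338 = - (-5 + \left(-27\right)^{2}) + \sqrt{-14 + 6} \cdot 1338 = - (-5 + 729) + \sqrt{-8} \cdot 1338 = \left(-1\right) 724 + 2 i \sqrt{2} \cdot 1338 = -724 + 2676 i \sqrt{2}$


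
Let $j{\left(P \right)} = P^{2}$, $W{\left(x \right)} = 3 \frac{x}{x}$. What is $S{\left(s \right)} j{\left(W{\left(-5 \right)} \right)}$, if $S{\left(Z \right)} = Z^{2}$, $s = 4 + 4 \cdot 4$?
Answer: $3600$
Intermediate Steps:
$W{\left(x \right)} = 3$ ($W{\left(x \right)} = 3 \cdot 1 = 3$)
$s = 20$ ($s = 4 + 16 = 20$)
$S{\left(s \right)} j{\left(W{\left(-5 \right)} \right)} = 20^{2} \cdot 3^{2} = 400 \cdot 9 = 3600$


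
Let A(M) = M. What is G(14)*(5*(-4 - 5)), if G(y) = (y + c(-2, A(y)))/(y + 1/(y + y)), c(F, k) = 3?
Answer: -7140/131 ≈ -54.504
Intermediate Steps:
G(y) = (3 + y)/(y + 1/(2*y)) (G(y) = (y + 3)/(y + 1/(y + y)) = (3 + y)/(y + 1/(2*y)))
G(14)*(5*(-4 - 5)) = (2*14*(3 + 14)/(1 + 2*14²))*(5*(-4 - 5)) = (2*14*17/(1 + 2*196))*(5*(-9)) = (2*14*17/(1 + 392))*(-45) = (2*14*17/393)*(-45) = (2*14*(1/393)*17)*(-45) = (476/393)*(-45) = -7140/131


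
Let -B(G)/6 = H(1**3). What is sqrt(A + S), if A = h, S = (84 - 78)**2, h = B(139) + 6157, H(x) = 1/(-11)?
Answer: sqrt(749419)/11 ≈ 78.699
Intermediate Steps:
H(x) = -1/11
B(G) = 6/11 (B(G) = -6*(-1/11) = 6/11)
h = 67733/11 (h = 6/11 + 6157 = 67733/11 ≈ 6157.5)
S = 36 (S = 6**2 = 36)
A = 67733/11 ≈ 6157.5
sqrt(A + S) = sqrt(67733/11 + 36) = sqrt(68129/11) = sqrt(749419)/11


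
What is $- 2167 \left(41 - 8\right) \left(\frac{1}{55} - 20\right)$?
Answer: $\frac{7144599}{5} \approx 1.4289 \cdot 10^{6}$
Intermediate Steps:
$- 2167 \left(41 - 8\right) \left(\frac{1}{55} - 20\right) = - 2167 \cdot 33 \left(\frac{1}{55} - 20\right) = - 2167 \cdot 33 \left(- \frac{1099}{55}\right) = \left(-2167\right) \left(- \frac{3297}{5}\right) = \frac{7144599}{5}$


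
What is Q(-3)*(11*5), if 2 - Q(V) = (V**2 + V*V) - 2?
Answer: -770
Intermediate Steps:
Q(V) = 4 - 2*V**2 (Q(V) = 2 - ((V**2 + V*V) - 2) = 2 - ((V**2 + V**2) - 2) = 2 - (2*V**2 - 2) = 2 - (-2 + 2*V**2) = 2 + (2 - 2*V**2) = 4 - 2*V**2)
Q(-3)*(11*5) = (4 - 2*(-3)**2)*(11*5) = (4 - 2*9)*55 = (4 - 18)*55 = -14*55 = -770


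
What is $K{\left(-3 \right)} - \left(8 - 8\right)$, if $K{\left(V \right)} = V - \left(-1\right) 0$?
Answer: $-3$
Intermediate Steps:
$K{\left(V \right)} = V$ ($K{\left(V \right)} = V - 0 = V + 0 = V$)
$K{\left(-3 \right)} - \left(8 - 8\right) = -3 - \left(8 - 8\right) = -3 - 0 = -3 + 0 = -3$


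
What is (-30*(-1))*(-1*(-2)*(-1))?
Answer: -60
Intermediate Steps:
(-30*(-1))*(-1*(-2)*(-1)) = 30*(2*(-1)) = 30*(-2) = -60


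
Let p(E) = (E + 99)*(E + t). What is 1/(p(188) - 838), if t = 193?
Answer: 1/108509 ≈ 9.2158e-6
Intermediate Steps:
p(E) = (99 + E)*(193 + E) (p(E) = (E + 99)*(E + 193) = (99 + E)*(193 + E))
1/(p(188) - 838) = 1/((19107 + 188² + 292*188) - 838) = 1/((19107 + 35344 + 54896) - 838) = 1/(109347 - 838) = 1/108509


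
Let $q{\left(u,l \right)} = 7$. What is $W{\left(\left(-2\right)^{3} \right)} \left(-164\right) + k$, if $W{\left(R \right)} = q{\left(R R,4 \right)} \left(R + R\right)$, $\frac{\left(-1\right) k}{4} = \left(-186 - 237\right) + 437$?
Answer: $18312$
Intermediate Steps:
$k = -56$ ($k = - 4 \left(\left(-186 - 237\right) + 437\right) = - 4 \left(-423 + 437\right) = \left(-4\right) 14 = -56$)
$W{\left(R \right)} = 14 R$ ($W{\left(R \right)} = 7 \left(R + R\right) = 7 \cdot 2 R = 14 R$)
$W{\left(\left(-2\right)^{3} \right)} \left(-164\right) + k = 14 \left(-2\right)^{3} \left(-164\right) - 56 = 14 \left(-8\right) \left(-164\right) - 56 = \left(-112\right) \left(-164\right) - 56 = 18368 - 56 = 18312$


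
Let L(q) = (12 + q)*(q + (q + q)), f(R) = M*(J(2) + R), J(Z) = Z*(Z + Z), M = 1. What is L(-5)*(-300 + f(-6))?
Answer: 31290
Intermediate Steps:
J(Z) = 2*Z² (J(Z) = Z*(2*Z) = 2*Z²)
f(R) = 8 + R (f(R) = 1*(2*2² + R) = 1*(2*4 + R) = 1*(8 + R) = 8 + R)
L(q) = 3*q*(12 + q) (L(q) = (12 + q)*(q + 2*q) = (12 + q)*(3*q) = 3*q*(12 + q))
L(-5)*(-300 + f(-6)) = (3*(-5)*(12 - 5))*(-300 + (8 - 6)) = (3*(-5)*7)*(-300 + 2) = -105*(-298) = 31290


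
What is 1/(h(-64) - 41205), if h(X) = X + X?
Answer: -1/41333 ≈ -2.4194e-5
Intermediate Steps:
h(X) = 2*X
1/(h(-64) - 41205) = 1/(2*(-64) - 41205) = 1/(-128 - 41205) = 1/(-41333) = -1/41333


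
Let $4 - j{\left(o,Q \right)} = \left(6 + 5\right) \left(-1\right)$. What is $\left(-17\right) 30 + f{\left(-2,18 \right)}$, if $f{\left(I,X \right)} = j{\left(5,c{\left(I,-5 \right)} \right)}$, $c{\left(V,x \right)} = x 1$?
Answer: $-495$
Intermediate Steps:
$c{\left(V,x \right)} = x$
$j{\left(o,Q \right)} = 15$ ($j{\left(o,Q \right)} = 4 - \left(6 + 5\right) \left(-1\right) = 4 - 11 \left(-1\right) = 4 - -11 = 4 + 11 = 15$)
$f{\left(I,X \right)} = 15$
$\left(-17\right) 30 + f{\left(-2,18 \right)} = \left(-17\right) 30 + 15 = -510 + 15 = -495$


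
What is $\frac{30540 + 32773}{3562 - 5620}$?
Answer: $- \frac{63313}{2058} \approx -30.764$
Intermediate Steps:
$\frac{30540 + 32773}{3562 - 5620} = \frac{63313}{-2058} = 63313 \left(- \frac{1}{2058}\right) = - \frac{63313}{2058}$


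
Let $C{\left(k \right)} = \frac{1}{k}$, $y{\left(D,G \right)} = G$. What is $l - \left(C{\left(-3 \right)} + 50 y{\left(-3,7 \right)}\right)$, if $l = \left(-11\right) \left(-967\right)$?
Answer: $\frac{30862}{3} \approx 10287.0$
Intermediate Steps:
$l = 10637$
$l - \left(C{\left(-3 \right)} + 50 y{\left(-3,7 \right)}\right) = 10637 - \left(\frac{1}{-3} + 50 \cdot 7\right) = 10637 - \left(- \frac{1}{3} + 350\right) = 10637 - \frac{1049}{3} = \frac{30862}{3}$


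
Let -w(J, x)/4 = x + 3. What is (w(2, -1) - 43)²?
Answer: 2601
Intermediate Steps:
w(J, x) = -12 - 4*x (w(J, x) = -4*(x + 3) = -4*(3 + x) = -12 - 4*x)
(w(2, -1) - 43)² = ((-12 - 4*(-1)) - 43)² = ((-12 + 4) - 43)² = (-8 - 43)² = (-51)² = 2601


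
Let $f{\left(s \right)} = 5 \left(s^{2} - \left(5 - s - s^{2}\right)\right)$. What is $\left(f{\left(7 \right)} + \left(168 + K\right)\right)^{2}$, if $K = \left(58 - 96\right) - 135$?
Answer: $245025$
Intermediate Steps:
$K = -173$ ($K = \left(58 - 96\right) - 135 = -38 - 135 = -173$)
$f{\left(s \right)} = -25 + 5 s + 10 s^{2}$ ($f{\left(s \right)} = 5 \left(s^{2} - \left(5 - s - s^{2}\right)\right) = 5 \left(s^{2} + \left(-5 + s + s^{2}\right)\right) = 5 \left(-5 + s + 2 s^{2}\right) = -25 + 5 s + 10 s^{2}$)
$\left(f{\left(7 \right)} + \left(168 + K\right)\right)^{2} = \left(\left(-25 + 5 \cdot 7 + 10 \cdot 7^{2}\right) + \left(168 - 173\right)\right)^{2} = \left(\left(-25 + 35 + 10 \cdot 49\right) - 5\right)^{2} = \left(\left(-25 + 35 + 490\right) - 5\right)^{2} = \left(500 - 5\right)^{2} = 495^{2} = 245025$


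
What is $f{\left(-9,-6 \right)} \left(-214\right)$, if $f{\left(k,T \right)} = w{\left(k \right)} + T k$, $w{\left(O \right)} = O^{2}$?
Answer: $-28890$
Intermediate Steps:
$f{\left(k,T \right)} = k^{2} + T k$
$f{\left(-9,-6 \right)} \left(-214\right) = - 9 \left(-6 - 9\right) \left(-214\right) = \left(-9\right) \left(-15\right) \left(-214\right) = 135 \left(-214\right) = -28890$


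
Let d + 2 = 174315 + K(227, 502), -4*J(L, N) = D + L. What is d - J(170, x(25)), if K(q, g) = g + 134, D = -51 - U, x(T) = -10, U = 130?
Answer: 699785/4 ≈ 1.7495e+5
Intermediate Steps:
D = -181 (D = -51 - 1*130 = -51 - 130 = -181)
J(L, N) = 181/4 - L/4 (J(L, N) = -(-181 + L)/4 = 181/4 - L/4)
K(q, g) = 134 + g
d = 174949 (d = -2 + (174315 + (134 + 502)) = -2 + (174315 + 636) = -2 + 174951 = 174949)
d - J(170, x(25)) = 174949 - (181/4 - ¼*170) = 174949 - (181/4 - 85/2) = 174949 - 1*11/4 = 174949 - 11/4 = 699785/4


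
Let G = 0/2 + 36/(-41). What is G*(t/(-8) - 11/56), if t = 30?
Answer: 1989/574 ≈ 3.4652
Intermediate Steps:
G = -36/41 (G = 0*(1/2) + 36*(-1/41) = 0 - 36/41 = -36/41 ≈ -0.87805)
G*(t/(-8) - 11/56) = -36*(30/(-8) - 11/56)/41 = -36*(30*(-1/8) - 11*1/56)/41 = -36*(-15/4 - 11/56)/41 = -36/41*(-221/56) = 1989/574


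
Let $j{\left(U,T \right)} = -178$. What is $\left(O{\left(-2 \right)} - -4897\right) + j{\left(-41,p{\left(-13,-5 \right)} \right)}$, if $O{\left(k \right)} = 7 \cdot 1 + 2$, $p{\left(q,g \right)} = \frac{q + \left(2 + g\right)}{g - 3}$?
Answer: $4728$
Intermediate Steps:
$p{\left(q,g \right)} = \frac{2 + g + q}{-3 + g}$
$O{\left(k \right)} = 9$ ($O{\left(k \right)} = 7 + 2 = 9$)
$\left(O{\left(-2 \right)} - -4897\right) + j{\left(-41,p{\left(-13,-5 \right)} \right)} = \left(9 - -4897\right) - 178 = \left(9 + 4897\right) - 178 = 4906 - 178 = 4728$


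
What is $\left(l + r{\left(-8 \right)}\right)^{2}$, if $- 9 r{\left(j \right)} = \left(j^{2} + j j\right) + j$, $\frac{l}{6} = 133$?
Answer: $\frac{5541316}{9} \approx 6.157 \cdot 10^{5}$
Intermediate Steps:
$l = 798$ ($l = 6 \cdot 133 = 798$)
$r{\left(j \right)} = - \frac{2 j^{2}}{9} - \frac{j}{9}$ ($r{\left(j \right)} = - \frac{\left(j^{2} + j j\right) + j}{9} = - \frac{\left(j^{2} + j^{2}\right) + j}{9} = - \frac{2 j^{2} + j}{9} = - \frac{j + 2 j^{2}}{9} = - \frac{2 j^{2}}{9} - \frac{j}{9}$)
$\left(l + r{\left(-8 \right)}\right)^{2} = \left(798 - - \frac{8 \left(1 + 2 \left(-8\right)\right)}{9}\right)^{2} = \left(798 - - \frac{8 \left(1 - 16\right)}{9}\right)^{2} = \left(798 - \left(- \frac{8}{9}\right) \left(-15\right)\right)^{2} = \left(798 - \frac{40}{3}\right)^{2} = \left(\frac{2354}{3}\right)^{2} = \frac{5541316}{9}$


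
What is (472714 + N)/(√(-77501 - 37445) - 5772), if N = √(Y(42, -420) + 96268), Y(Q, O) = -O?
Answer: -(472714 + 4*√6043)/(5772 - I*√114946) ≈ -81.67 - 4.7971*I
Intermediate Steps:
N = 4*√6043 (N = √(-1*(-420) + 96268) = √(420 + 96268) = √96688 = 4*√6043 ≈ 310.95)
(472714 + N)/(√(-77501 - 37445) - 5772) = (472714 + 4*√6043)/(√(-77501 - 37445) - 5772) = (472714 + 4*√6043)/(√(-114946) - 5772) = (472714 + 4*√6043)/(I*√114946 - 5772) = (472714 + 4*√6043)/(-5772 + I*√114946)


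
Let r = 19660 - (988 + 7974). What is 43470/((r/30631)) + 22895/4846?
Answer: 1075472871155/8640418 ≈ 1.2447e+5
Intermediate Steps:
r = 10698 (r = 19660 - 1*8962 = 19660 - 8962 = 10698)
43470/((r/30631)) + 22895/4846 = 43470/((10698/30631)) + 22895/4846 = 43470/((10698*(1/30631))) + 22895*(1/4846) = 43470/(10698/30631) + 22895/4846 = 43470*(30631/10698) + 22895/4846 = 221921595/1783 + 22895/4846 = 1075472871155/8640418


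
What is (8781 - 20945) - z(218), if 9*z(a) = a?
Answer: -109694/9 ≈ -12188.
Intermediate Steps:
z(a) = a/9
(8781 - 20945) - z(218) = (8781 - 20945) - 218/9 = -12164 - 1*218/9 = -12164 - 218/9 = -109694/9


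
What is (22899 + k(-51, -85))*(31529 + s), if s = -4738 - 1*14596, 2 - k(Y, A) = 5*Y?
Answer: 282387420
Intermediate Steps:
k(Y, A) = 2 - 5*Y
s = -19334 (s = -4738 - 14596 = -19334)
(22899 + k(-51, -85))*(31529 + s) = (22899 + (2 - 5*(-51)))*(31529 - 19334) = (22899 + (2 + 255))*12195 = (22899 + 257)*12195 = 23156*12195 = 282387420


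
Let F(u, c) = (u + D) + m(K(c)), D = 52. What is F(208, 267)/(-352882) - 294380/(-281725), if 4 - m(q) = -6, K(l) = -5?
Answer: 10380533741/9941568145 ≈ 1.0442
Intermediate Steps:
m(q) = 10 (m(q) = 4 - 1*(-6) = 4 + 6 = 10)
F(u, c) = 62 + u (F(u, c) = (u + 52) + 10 = (52 + u) + 10 = 62 + u)
F(208, 267)/(-352882) - 294380/(-281725) = (62 + 208)/(-352882) - 294380/(-281725) = 270*(-1/352882) - 294380*(-1/281725) = -135/176441 + 58876/56345 = 10380533741/9941568145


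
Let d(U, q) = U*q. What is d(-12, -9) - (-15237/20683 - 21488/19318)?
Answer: 1688101447/15367469 ≈ 109.85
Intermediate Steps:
d(-12, -9) - (-15237/20683 - 21488/19318) = -12*(-9) - (-15237/20683 - 21488/19318) = 108 - (-15237*1/20683 - 21488*1/19318) = 108 - (-15237/20683 - 10744/9659) = 108 - 1*(-28414795/15367469) = 108 + 28414795/15367469 = 1688101447/15367469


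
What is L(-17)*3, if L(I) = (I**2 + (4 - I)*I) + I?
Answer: -255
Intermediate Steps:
L(I) = I + I**2 + I*(4 - I) (L(I) = (I**2 + I*(4 - I)) + I = I + I**2 + I*(4 - I))
L(-17)*3 = (5*(-17))*3 = -85*3 = -255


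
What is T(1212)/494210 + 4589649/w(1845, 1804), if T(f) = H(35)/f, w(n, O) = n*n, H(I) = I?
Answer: 2262649911997/1678149360200 ≈ 1.3483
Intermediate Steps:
w(n, O) = n²
T(f) = 35/f
T(1212)/494210 + 4589649/w(1845, 1804) = (35/1212)/494210 + 4589649/(1845²) = (35*(1/1212))*(1/494210) + 4589649/3404025 = (35/1212)*(1/494210) + 4589649*(1/3404025) = 7/119796504 + 169987/126075 = 2262649911997/1678149360200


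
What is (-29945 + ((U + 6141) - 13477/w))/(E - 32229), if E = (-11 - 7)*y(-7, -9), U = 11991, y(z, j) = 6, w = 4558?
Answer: 17952377/49130682 ≈ 0.36540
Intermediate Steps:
E = -108 (E = (-11 - 7)*6 = -18*6 = -108)
(-29945 + ((U + 6141) - 13477/w))/(E - 32229) = (-29945 + ((11991 + 6141) - 13477/4558))/(-108 - 32229) = (-29945 + (18132 - 13477*1/4558))/(-32337) = (-29945 + (18132 - 13477/4558))*(-1/32337) = (-29945 + 82632179/4558)*(-1/32337) = -53857131/4558*(-1/32337) = 17952377/49130682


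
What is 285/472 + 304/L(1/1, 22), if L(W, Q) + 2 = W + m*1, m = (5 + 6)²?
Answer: 22211/7080 ≈ 3.1371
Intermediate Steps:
m = 121 (m = 11² = 121)
L(W, Q) = 119 + W (L(W, Q) = -2 + (W + 121*1) = -2 + (W + 121) = -2 + (121 + W) = 119 + W)
285/472 + 304/L(1/1, 22) = 285/472 + 304/(119 + 1/1) = 285*(1/472) + 304/(119 + 1) = 285/472 + 304/120 = 285/472 + 304*(1/120) = 285/472 + 38/15 = 22211/7080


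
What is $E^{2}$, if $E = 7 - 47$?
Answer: $1600$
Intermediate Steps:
$E = -40$
$E^{2} = \left(-40\right)^{2} = 1600$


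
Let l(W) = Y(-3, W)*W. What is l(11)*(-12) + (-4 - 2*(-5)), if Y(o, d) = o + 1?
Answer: 270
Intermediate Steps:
Y(o, d) = 1 + o
l(W) = -2*W (l(W) = (1 - 3)*W = -2*W)
l(11)*(-12) + (-4 - 2*(-5)) = -2*11*(-12) + (-4 - 2*(-5)) = -22*(-12) + (-4 + 10) = 264 + 6 = 270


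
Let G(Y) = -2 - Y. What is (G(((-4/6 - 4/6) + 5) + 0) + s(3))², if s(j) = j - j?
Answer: 289/9 ≈ 32.111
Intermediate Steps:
s(j) = 0
(G(((-4/6 - 4/6) + 5) + 0) + s(3))² = ((-2 - (((-4/6 - 4/6) + 5) + 0)) + 0)² = ((-2 - (((-4*⅙ - 4*⅙) + 5) + 0)) + 0)² = ((-2 - (((-⅔ - ⅔) + 5) + 0)) + 0)² = ((-2 - ((-4/3 + 5) + 0)) + 0)² = ((-2 - (11/3 + 0)) + 0)² = ((-2 - 1*11/3) + 0)² = ((-2 - 11/3) + 0)² = (-17/3 + 0)² = (-17/3)² = 289/9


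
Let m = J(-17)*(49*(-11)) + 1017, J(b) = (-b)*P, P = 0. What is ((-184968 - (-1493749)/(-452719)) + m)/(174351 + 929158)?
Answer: -83279606518/499579490971 ≈ -0.16670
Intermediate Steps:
J(b) = 0 (J(b) = -b*0 = 0)
m = 1017 (m = 0*(49*(-11)) + 1017 = 0*(-539) + 1017 = 0 + 1017 = 1017)
((-184968 - (-1493749)/(-452719)) + m)/(174351 + 929158) = ((-184968 - (-1493749)/(-452719)) + 1017)/(174351 + 929158) = ((-184968 - (-1493749)*(-1)/452719) + 1017)/1103509 = ((-184968 - 1*1493749/452719) + 1017)*(1/1103509) = ((-184968 - 1493749/452719) + 1017)*(1/1103509) = (-83740021741/452719 + 1017)*(1/1103509) = -83279606518/452719*1/1103509 = -83279606518/499579490971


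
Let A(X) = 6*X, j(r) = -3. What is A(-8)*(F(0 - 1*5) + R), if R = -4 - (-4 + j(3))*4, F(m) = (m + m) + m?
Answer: -432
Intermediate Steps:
F(m) = 3*m (F(m) = 2*m + m = 3*m)
R = 24 (R = -4 - (-4 - 3)*4 = -4 - (-7)*4 = -4 - 1*(-28) = -4 + 28 = 24)
A(-8)*(F(0 - 1*5) + R) = (6*(-8))*(3*(0 - 1*5) + 24) = -48*(3*(0 - 5) + 24) = -48*(3*(-5) + 24) = -48*(-15 + 24) = -48*9 = -432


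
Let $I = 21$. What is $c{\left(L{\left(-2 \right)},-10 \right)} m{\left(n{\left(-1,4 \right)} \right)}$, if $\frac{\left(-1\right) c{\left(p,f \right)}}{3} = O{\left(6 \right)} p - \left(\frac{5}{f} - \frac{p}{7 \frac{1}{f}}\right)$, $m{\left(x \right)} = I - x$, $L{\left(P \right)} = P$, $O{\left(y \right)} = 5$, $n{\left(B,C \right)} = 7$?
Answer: $279$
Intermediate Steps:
$m{\left(x \right)} = 21 - x$
$c{\left(p,f \right)} = - 15 p + \frac{15}{f} - \frac{3 f p}{7}$ ($c{\left(p,f \right)} = - 3 \left(5 p - \left(\frac{5}{f} - \frac{p}{7 \frac{1}{f}}\right)\right) = - 3 \left(5 p + \left(p \frac{f}{7} - \frac{5}{f}\right)\right) = - 3 \left(5 p + \left(\frac{f p}{7} - \frac{5}{f}\right)\right) = - 3 \left(5 p + \left(- \frac{5}{f} + \frac{f p}{7}\right)\right) = - 3 \left(- \frac{5}{f} + 5 p + \frac{f p}{7}\right) = - 15 p + \frac{15}{f} - \frac{3 f p}{7}$)
$c{\left(L{\left(-2 \right)},-10 \right)} m{\left(n{\left(-1,4 \right)} \right)} = \frac{3 \left(35 - \left(-10\right) \left(-2\right) \left(35 - 10\right)\right)}{7 \left(-10\right)} \left(21 - 7\right) = \frac{3}{7} \left(- \frac{1}{10}\right) \left(35 - \left(-10\right) \left(-2\right) 25\right) \left(21 - 7\right) = \frac{3}{7} \left(- \frac{1}{10}\right) \left(35 - 500\right) 14 = \frac{3}{7} \left(- \frac{1}{10}\right) \left(-465\right) 14 = \frac{279}{14} \cdot 14 = 279$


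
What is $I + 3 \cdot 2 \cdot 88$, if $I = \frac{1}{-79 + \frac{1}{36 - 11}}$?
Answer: $\frac{1042247}{1974} \approx 527.99$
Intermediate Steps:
$I = - \frac{25}{1974}$ ($I = \frac{1}{-79 + \frac{1}{25}} = \frac{1}{- \frac{1974}{25}} = - \frac{25}{1974} \approx -0.012665$)
$I + 3 \cdot 2 \cdot 88 = - \frac{25}{1974} + 3 \cdot 2 \cdot 88 = - \frac{25}{1974} + 6 \cdot 88 = - \frac{25}{1974} + 528 = \frac{1042247}{1974}$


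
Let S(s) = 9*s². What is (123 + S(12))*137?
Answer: 194403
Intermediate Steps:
(123 + S(12))*137 = (123 + 9*12²)*137 = (123 + 9*144)*137 = (123 + 1296)*137 = 1419*137 = 194403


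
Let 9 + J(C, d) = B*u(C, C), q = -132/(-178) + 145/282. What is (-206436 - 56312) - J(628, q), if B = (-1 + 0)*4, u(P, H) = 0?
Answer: -262739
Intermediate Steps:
q = 31517/25098 (q = -132*(-1/178) + 145*(1/282) = 66/89 + 145/282 = 31517/25098 ≈ 1.2558)
B = -4 (B = -1*4 = -4)
J(C, d) = -9 (J(C, d) = -9 - 4*0 = -9 + 0 = -9)
(-206436 - 56312) - J(628, q) = (-206436 - 56312) - 1*(-9) = -262748 + 9 = -262739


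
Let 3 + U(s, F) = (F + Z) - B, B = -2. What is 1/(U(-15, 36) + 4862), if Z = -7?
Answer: 1/4890 ≈ 0.00020450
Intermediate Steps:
U(s, F) = -8 + F (U(s, F) = -3 + ((F - 7) - 1*(-2)) = -3 + ((-7 + F) + 2) = -3 + (-5 + F) = -8 + F)
1/(U(-15, 36) + 4862) = 1/((-8 + 36) + 4862) = 1/(28 + 4862) = 1/4890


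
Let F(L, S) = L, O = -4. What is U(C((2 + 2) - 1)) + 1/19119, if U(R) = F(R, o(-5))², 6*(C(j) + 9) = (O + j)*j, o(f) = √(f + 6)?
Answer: 6901963/76476 ≈ 90.250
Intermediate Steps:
o(f) = √(6 + f)
C(j) = -9 + j*(-4 + j)/6 (C(j) = -9 + ((-4 + j)*j)/6 = -9 + (j*(-4 + j))/6 = -9 + j*(-4 + j)/6)
U(R) = R²
U(C((2 + 2) - 1)) + 1/19119 = (-9 - 2*((2 + 2) - 1)/3 + ((2 + 2) - 1)²/6)² + 1/19119 = (-9 - 2*(4 - 1)/3 + (4 - 1)²/6)² + 1/19119 = (-9 - ⅔*3 + (⅙)*3²)² + 1/19119 = (-9 - 2 + (⅙)*9)² + 1/19119 = (-9 - 2 + 3/2)² + 1/19119 = (-19/2)² + 1/19119 = 361/4 + 1/19119 = 6901963/76476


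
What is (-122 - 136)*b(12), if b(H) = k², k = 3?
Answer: -2322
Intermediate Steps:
b(H) = 9 (b(H) = 3² = 9)
(-122 - 136)*b(12) = (-122 - 136)*9 = -258*9 = -2322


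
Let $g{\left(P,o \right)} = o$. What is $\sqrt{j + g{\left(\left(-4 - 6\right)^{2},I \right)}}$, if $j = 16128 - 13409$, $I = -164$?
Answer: $\sqrt{2555} \approx 50.547$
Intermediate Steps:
$j = 2719$
$\sqrt{j + g{\left(\left(-4 - 6\right)^{2},I \right)}} = \sqrt{2719 - 164} = \sqrt{2555}$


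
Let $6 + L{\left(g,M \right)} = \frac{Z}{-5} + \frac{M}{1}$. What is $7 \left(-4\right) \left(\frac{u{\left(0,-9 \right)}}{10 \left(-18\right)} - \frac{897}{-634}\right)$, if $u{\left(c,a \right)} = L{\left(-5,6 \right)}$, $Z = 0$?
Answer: $- \frac{12558}{317} \approx -39.615$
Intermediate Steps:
$L{\left(g,M \right)} = -6 + M$ ($L{\left(g,M \right)} = -6 + \left(\frac{0}{-5} + \frac{M}{1}\right) = -6 + \left(0 \left(- \frac{1}{5}\right) + M 1\right) = -6 + \left(0 + M\right) = -6 + M$)
$u{\left(c,a \right)} = 0$ ($u{\left(c,a \right)} = -6 + 6 = 0$)
$7 \left(-4\right) \left(\frac{u{\left(0,-9 \right)}}{10 \left(-18\right)} - \frac{897}{-634}\right) = 7 \left(-4\right) \left(\frac{0}{10 \left(-18\right)} - \frac{897}{-634}\right) = - 28 \left(\frac{0}{-180} - - \frac{897}{634}\right) = - 28 \left(0 \left(- \frac{1}{180}\right) + \frac{897}{634}\right) = - 28 \left(0 + \frac{897}{634}\right) = \left(-28\right) \frac{897}{634} = - \frac{12558}{317}$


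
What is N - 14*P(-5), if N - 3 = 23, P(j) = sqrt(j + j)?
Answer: 26 - 14*I*sqrt(10) ≈ 26.0 - 44.272*I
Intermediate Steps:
P(j) = sqrt(2)*sqrt(j) (P(j) = sqrt(2*j) = sqrt(2)*sqrt(j))
N = 26 (N = 3 + 23 = 26)
N - 14*P(-5) = 26 - 14*sqrt(2)*sqrt(-5) = 26 - 14*sqrt(2)*I*sqrt(5) = 26 - 14*I*sqrt(10)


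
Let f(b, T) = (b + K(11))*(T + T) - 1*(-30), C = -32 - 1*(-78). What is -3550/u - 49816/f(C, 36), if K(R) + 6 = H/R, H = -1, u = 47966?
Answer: -6599399179/382984527 ≈ -17.232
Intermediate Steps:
K(R) = -6 - 1/R
C = 46 (C = -32 + 78 = 46)
f(b, T) = 30 + 2*T*(-67/11 + b) (f(b, T) = (b + (-6 - 1/11))*(T + T) - 1*(-30) = (b + (-6 - 1*1/11))*(2*T) + 30 = (b + (-6 - 1/11))*(2*T) + 30 = (b - 67/11)*(2*T) + 30 = (-67/11 + b)*(2*T) + 30 = 2*T*(-67/11 + b) + 30 = 30 + 2*T*(-67/11 + b))
-3550/u - 49816/f(C, 36) = -3550/47966 - 49816/(30 - 134/11*36 + 2*36*46) = -3550*1/47966 - 49816/(30 - 4824/11 + 3312) = -1775/23983 - 49816/31938/11 = -1775/23983 - 49816*11/31938 = -1775/23983 - 273988/15969 = -6599399179/382984527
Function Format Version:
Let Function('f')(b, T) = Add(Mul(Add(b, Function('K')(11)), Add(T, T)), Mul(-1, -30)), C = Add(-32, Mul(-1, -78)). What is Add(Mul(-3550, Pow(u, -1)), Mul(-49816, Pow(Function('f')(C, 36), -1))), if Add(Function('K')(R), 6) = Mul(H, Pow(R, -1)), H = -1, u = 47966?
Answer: Rational(-6599399179, 382984527) ≈ -17.232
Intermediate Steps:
Function('K')(R) = Add(-6, Mul(-1, Pow(R, -1)))
C = 46 (C = Add(-32, 78) = 46)
Function('f')(b, T) = Add(30, Mul(2, T, Add(Rational(-67, 11), b))) (Function('f')(b, T) = Add(Mul(Add(b, Add(-6, Mul(-1, Pow(11, -1)))), Add(T, T)), Mul(-1, -30)) = Add(Mul(Add(b, Add(-6, Mul(-1, Rational(1, 11)))), Mul(2, T)), 30) = Add(Mul(Add(b, Add(-6, Rational(-1, 11))), Mul(2, T)), 30) = Add(Mul(Add(b, Rational(-67, 11)), Mul(2, T)), 30) = Add(Mul(Add(Rational(-67, 11), b), Mul(2, T)), 30) = Add(Mul(2, T, Add(Rational(-67, 11), b)), 30) = Add(30, Mul(2, T, Add(Rational(-67, 11), b))))
Add(Mul(-3550, Pow(u, -1)), Mul(-49816, Pow(Function('f')(C, 36), -1))) = Add(Mul(-3550, Pow(47966, -1)), Mul(-49816, Pow(Add(30, Mul(Rational(-134, 11), 36), Mul(2, 36, 46)), -1))) = Add(Mul(-3550, Rational(1, 47966)), Mul(-49816, Pow(Add(30, Rational(-4824, 11), 3312), -1))) = Add(Rational(-1775, 23983), Mul(-49816, Pow(Rational(31938, 11), -1))) = Add(Rational(-1775, 23983), Mul(-49816, Rational(11, 31938))) = Add(Rational(-1775, 23983), Rational(-273988, 15969)) = Rational(-6599399179, 382984527)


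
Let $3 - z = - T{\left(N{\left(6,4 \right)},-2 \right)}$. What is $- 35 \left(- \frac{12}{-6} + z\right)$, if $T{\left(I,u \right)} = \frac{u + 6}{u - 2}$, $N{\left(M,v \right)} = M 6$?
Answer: $-140$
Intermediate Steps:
$N{\left(M,v \right)} = 6 M$
$T{\left(I,u \right)} = \frac{6 + u}{-2 + u}$
$z = 2$ ($z = 3 - - \frac{6 - 2}{-2 - 2} = 3 - - \frac{4}{-4} = 3 - - \frac{\left(-1\right) 4}{4} = 3 - \left(-1\right) \left(-1\right) = 3 - 1 = 2$)
$- 35 \left(- \frac{12}{-6} + z\right) = - 35 \left(- \frac{12}{-6} + 2\right) = - 35 \left(\left(-12\right) \left(- \frac{1}{6}\right) + 2\right) = - 35 \left(2 + 2\right) = \left(-35\right) 4 = -140$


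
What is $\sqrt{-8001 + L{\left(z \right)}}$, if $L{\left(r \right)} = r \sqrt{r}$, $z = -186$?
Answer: $\sqrt{-8001 - 186 i \sqrt{186}} \approx 14.009 - 90.539 i$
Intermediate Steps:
$L{\left(r \right)} = r^{\frac{3}{2}}$
$\sqrt{-8001 + L{\left(z \right)}} = \sqrt{-8001 + \left(-186\right)^{\frac{3}{2}}} = \sqrt{-8001 - 186 i \sqrt{186}}$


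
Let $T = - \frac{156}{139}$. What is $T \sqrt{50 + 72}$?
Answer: $- \frac{156 \sqrt{122}}{139} \approx -12.396$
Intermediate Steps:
$T = - \frac{156}{139}$ ($T = \left(-156\right) \frac{1}{139} = - \frac{156}{139} \approx -1.1223$)
$T \sqrt{50 + 72} = - \frac{156 \sqrt{50 + 72}}{139} = - \frac{156 \sqrt{122}}{139}$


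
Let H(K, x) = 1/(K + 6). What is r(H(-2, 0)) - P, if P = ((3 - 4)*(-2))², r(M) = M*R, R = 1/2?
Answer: -31/8 ≈ -3.8750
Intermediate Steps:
H(K, x) = 1/(6 + K)
R = ½ ≈ 0.50000
r(M) = M/2 (r(M) = M*(½) = M/2)
P = 4 (P = (-1*(-2))² = 2² = 4)
r(H(-2, 0)) - P = 1/(2*(6 - 2)) - 1*4 = (½)/4 - 4 = (½)*(¼) - 4 = ⅛ - 4 = -31/8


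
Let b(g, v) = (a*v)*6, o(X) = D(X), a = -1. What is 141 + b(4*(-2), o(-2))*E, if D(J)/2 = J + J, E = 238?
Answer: 11565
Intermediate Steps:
D(J) = 4*J (D(J) = 2*(J + J) = 2*(2*J) = 4*J)
o(X) = 4*X
b(g, v) = -6*v (b(g, v) = -v*6 = -6*v)
141 + b(4*(-2), o(-2))*E = 141 - 24*(-2)*238 = 141 - 6*(-8)*238 = 141 + 48*238 = 141 + 11424 = 11565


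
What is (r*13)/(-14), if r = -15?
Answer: 195/14 ≈ 13.929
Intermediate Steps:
(r*13)/(-14) = -15*13/(-14) = -195*(-1/14) = 195/14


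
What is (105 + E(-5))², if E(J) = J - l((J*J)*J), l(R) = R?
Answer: 50625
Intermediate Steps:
E(J) = J - J³ (E(J) = J - J*J*J = J - J²*J = J - J³)
(105 + E(-5))² = (105 + (-5 - 1*(-5)³))² = (105 + (-5 - 1*(-125)))² = (105 + (-5 + 125))² = (105 + 120)² = 225² = 50625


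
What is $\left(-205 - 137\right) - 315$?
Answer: $-657$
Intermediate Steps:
$\left(-205 - 137\right) - 315 = -342 - 315 = -657$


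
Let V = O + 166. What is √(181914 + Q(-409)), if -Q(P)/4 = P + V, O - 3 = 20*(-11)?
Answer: √183754 ≈ 428.67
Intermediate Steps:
O = -217 (O = 3 + 20*(-11) = 3 - 220 = -217)
V = -51 (V = -217 + 166 = -51)
Q(P) = 204 - 4*P (Q(P) = -4*(P - 51) = -4*(-51 + P) = 204 - 4*P)
√(181914 + Q(-409)) = √(181914 + (204 - 4*(-409))) = √(181914 + (204 + 1636)) = √(181914 + 1840) = √183754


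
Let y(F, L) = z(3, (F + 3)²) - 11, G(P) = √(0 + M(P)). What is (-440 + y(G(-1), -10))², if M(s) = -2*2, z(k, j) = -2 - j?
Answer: 209620 + 10992*I ≈ 2.0962e+5 + 10992.0*I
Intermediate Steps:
M(s) = -4
G(P) = 2*I (G(P) = √(0 - 4) = √(-4) = 2*I)
y(F, L) = -13 - (3 + F)² (y(F, L) = (-2 - (F + 3)²) - 11 = (-2 - (3 + F)²) - 11 = -13 - (3 + F)²)
(-440 + y(G(-1), -10))² = (-440 + (-13 - (3 + 2*I)²))² = (-453 - (3 + 2*I)²)²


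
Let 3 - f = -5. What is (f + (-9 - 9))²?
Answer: 100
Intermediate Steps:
f = 8 (f = 3 - 1*(-5) = 3 + 5 = 8)
(f + (-9 - 9))² = (8 + (-9 - 9))² = (8 - 18)² = (-10)² = 100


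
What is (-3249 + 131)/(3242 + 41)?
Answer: -3118/3283 ≈ -0.94974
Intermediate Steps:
(-3249 + 131)/(3242 + 41) = -3118/3283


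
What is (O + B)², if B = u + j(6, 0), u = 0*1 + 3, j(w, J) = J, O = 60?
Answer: 3969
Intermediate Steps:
u = 3 (u = 0 + 3 = 3)
B = 3 (B = 3 + 0 = 3)
(O + B)² = (60 + 3)² = 63² = 3969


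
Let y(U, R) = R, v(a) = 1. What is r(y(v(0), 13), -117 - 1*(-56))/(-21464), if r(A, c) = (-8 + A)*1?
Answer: -5/21464 ≈ -0.00023295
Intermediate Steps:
r(A, c) = -8 + A
r(y(v(0), 13), -117 - 1*(-56))/(-21464) = (-8 + 13)/(-21464) = 5*(-1/21464) = -5/21464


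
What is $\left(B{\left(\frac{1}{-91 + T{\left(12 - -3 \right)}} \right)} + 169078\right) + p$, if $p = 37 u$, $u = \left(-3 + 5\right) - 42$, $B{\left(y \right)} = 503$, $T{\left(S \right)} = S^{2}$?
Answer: $168101$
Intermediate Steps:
$u = -40$ ($u = 2 - 42 = -40$)
$p = -1480$ ($p = 37 \left(-40\right) = -1480$)
$\left(B{\left(\frac{1}{-91 + T{\left(12 - -3 \right)}} \right)} + 169078\right) + p = \left(503 + 169078\right) - 1480 = 169581 - 1480 = 168101$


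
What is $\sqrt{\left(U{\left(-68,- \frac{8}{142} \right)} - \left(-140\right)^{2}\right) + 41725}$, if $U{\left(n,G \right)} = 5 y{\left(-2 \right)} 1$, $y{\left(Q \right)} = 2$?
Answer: $\sqrt{22135} \approx 148.78$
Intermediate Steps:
$U{\left(n,G \right)} = 10$ ($U{\left(n,G \right)} = 5 \cdot 2 \cdot 1 = 10 \cdot 1 = 10$)
$\sqrt{\left(U{\left(-68,- \frac{8}{142} \right)} - \left(-140\right)^{2}\right) + 41725} = \sqrt{\left(10 - \left(-140\right)^{2}\right) + 41725} = \sqrt{\left(10 - 19600\right) + 41725} = \sqrt{-19590 + 41725} = \sqrt{22135}$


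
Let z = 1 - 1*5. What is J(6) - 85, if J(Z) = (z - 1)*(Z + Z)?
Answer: -145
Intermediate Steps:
z = -4 (z = 1 - 5 = -4)
J(Z) = -10*Z (J(Z) = (-4 - 1)*(Z + Z) = -10*Z)
J(6) - 85 = -10*6 - 85 = -60 - 85 = -145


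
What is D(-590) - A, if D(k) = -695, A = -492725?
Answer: 492030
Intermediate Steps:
D(-590) - A = -695 - 1*(-492725) = -695 + 492725 = 492030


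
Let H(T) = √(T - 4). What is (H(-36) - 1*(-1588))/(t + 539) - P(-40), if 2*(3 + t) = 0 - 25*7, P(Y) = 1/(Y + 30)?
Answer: 32657/8970 + 4*I*√10/897 ≈ 3.6407 + 0.014102*I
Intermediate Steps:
H(T) = √(-4 + T)
P(Y) = 1/(30 + Y)
t = -181/2 (t = -3 + (0 - 25*7)/2 = -3 + (0 - 175)/2 = -3 + (½)*(-175) = -3 - 175/2 = -181/2 ≈ -90.500)
(H(-36) - 1*(-1588))/(t + 539) - P(-40) = (√(-4 - 36) - 1*(-1588))/(-181/2 + 539) - 1/(30 - 40) = (√(-40) + 1588)/(897/2) - 1/(-10) = (2*I*√10 + 1588)*(2/897) - 1*(-⅒) = (1588 + 2*I*√10)*(2/897) + ⅒ = (3176/897 + 4*I*√10/897) + ⅒ = 32657/8970 + 4*I*√10/897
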